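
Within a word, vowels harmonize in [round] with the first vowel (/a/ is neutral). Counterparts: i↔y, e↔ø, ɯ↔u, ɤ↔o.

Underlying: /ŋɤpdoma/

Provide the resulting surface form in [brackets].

/o/ harmonizes with /ɤ/ ([-round]) → [ɤ]

[ŋɤpdɤma]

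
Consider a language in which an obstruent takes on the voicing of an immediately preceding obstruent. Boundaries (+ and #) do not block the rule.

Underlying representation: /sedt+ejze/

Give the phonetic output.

/t/ after /d/ (voiced) → [d]

[sedd+ejze]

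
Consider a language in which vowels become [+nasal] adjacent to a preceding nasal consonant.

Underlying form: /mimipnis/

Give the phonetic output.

/i/ after nasal /m/ → [ĩ]
/i/ after nasal /m/ → [ĩ]
/i/ after nasal /n/ → [ĩ]

[mĩmĩpnĩs]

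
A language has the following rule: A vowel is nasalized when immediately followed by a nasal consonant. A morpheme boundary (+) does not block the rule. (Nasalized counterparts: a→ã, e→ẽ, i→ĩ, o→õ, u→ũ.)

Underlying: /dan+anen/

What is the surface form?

[dãn+ãnẽn]

/a/ before nasal /n/ → [ã]
/a/ before nasal /n/ → [ã]
/e/ before nasal /n/ → [ẽ]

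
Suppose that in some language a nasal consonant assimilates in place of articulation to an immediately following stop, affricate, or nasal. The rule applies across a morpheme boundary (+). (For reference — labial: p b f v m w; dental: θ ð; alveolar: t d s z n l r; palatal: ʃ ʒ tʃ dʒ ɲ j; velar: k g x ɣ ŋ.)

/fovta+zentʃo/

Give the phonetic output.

/n/ before /tʃ/ (palatal) → [ɲ]

[fovta+zeɲtʃo]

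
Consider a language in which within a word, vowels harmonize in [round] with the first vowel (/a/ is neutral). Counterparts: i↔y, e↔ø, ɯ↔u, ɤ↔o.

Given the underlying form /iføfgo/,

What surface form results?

/ø/ harmonizes with /i/ ([-round]) → [e]
/o/ harmonizes with /i/ ([-round]) → [ɤ]

[ifefgɤ]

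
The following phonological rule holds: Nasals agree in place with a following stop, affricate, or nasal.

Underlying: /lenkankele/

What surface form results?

/n/ before /k/ (velar) → [ŋ]
/n/ before /k/ (velar) → [ŋ]

[leŋkaŋkele]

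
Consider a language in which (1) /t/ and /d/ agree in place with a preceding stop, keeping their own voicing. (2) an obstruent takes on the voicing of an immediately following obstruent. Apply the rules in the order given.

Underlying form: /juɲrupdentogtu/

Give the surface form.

Rule 1: /d/ after /p/ (labial) → [b]
Rule 1: /t/ after /g/ (velar) → [k]
After rule 1: juɲrupbentogku
Rule 2: /p/ before /b/ (voiced) → [b]
Rule 2: /g/ before /k/ (voiceless) → [k]

[juɲrubbentokku]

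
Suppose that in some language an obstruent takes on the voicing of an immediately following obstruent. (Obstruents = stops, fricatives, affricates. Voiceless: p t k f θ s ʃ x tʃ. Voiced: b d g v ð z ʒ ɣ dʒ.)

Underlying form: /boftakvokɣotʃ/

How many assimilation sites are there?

/k/ before /v/ (voiced) → [g]
/k/ before /ɣ/ (voiced) → [g]
2 segments change.

2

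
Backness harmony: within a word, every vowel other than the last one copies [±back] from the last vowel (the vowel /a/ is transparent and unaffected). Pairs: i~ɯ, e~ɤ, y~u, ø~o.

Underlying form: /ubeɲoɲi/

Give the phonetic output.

/u/ harmonizes with /i/ ([-back]) → [y]
/o/ harmonizes with /i/ ([-back]) → [ø]

[ybeɲøɲi]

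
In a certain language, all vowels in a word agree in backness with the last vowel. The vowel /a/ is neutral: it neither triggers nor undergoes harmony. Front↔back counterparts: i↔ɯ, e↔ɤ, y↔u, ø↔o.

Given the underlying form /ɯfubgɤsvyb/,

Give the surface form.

/ɯ/ harmonizes with /y/ ([-back]) → [i]
/u/ harmonizes with /y/ ([-back]) → [y]
/ɤ/ harmonizes with /y/ ([-back]) → [e]

[ifybgesvyb]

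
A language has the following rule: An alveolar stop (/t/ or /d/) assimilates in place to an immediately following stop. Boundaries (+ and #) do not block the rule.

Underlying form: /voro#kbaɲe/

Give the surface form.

no segment meets the rule's conditions; no change.

[voro#kbaɲe]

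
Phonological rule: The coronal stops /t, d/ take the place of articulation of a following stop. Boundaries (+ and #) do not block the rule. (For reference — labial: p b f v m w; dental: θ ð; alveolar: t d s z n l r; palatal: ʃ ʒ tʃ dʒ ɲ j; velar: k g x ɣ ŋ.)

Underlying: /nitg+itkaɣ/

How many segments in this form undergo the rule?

2

/t/ before /g/ (velar) → [k]
/t/ before /k/ (velar) → [k]
2 segments change.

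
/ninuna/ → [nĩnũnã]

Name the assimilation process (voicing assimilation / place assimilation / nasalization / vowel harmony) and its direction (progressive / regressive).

nasalization, progressive

/i/→[ĩ] /u/→[ũ] /a/→[ã].
Each target copies a feature from the preceding segment, so the direction is progressive.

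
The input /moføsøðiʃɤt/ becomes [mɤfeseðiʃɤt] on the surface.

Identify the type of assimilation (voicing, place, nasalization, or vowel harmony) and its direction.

/o/→[ɤ] /ø/→[e] /ø/→[e].
Vowels agree with the last vowel, so the harmony is regressive.

vowel harmony, regressive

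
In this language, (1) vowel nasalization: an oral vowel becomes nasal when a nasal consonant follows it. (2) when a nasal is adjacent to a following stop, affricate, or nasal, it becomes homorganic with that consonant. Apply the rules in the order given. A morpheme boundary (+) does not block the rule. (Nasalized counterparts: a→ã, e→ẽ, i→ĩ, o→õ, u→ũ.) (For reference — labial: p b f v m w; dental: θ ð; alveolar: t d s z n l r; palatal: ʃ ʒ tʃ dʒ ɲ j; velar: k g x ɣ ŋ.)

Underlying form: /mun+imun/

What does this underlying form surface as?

Rule 1: /u/ before nasal /n/ → [ũ]
Rule 1: /i/ before nasal /m/ → [ĩ]
Rule 1: /u/ before nasal /n/ → [ũ]
After rule 1: mũn+ĩmũn
Rule 2: no segment meets the rule's conditions; no change.

[mũn+ĩmũn]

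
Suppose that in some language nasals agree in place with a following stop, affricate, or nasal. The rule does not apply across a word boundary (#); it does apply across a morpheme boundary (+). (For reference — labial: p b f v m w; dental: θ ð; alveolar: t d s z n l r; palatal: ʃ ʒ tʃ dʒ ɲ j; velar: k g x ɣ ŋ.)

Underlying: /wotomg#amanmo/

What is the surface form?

[wotoŋg#amammo]

/m/ before /g/ (velar) → [ŋ]
/n/ before /m/ (labial) → [m]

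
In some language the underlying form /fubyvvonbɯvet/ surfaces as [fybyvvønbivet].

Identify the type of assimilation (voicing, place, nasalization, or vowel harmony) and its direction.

/u/→[y] /o/→[ø] /ɯ/→[i].
Vowels agree with the last vowel, so the harmony is regressive.

vowel harmony, regressive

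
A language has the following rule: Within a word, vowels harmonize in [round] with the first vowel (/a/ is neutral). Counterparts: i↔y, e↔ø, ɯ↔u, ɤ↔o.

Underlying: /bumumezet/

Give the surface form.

[bumumøzøt]

/e/ harmonizes with /u/ ([+round]) → [ø]
/e/ harmonizes with /u/ ([+round]) → [ø]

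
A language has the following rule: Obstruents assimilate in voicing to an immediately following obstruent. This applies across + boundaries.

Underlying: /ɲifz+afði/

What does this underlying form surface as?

/f/ before /z/ (voiced) → [v]
/f/ before /ð/ (voiced) → [v]

[ɲivz+avði]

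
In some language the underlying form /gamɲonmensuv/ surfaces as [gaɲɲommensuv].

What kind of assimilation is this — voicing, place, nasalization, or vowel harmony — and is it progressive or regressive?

/m/→[ɲ] /n/→[m].
Each target copies a feature from the following segment, so the direction is regressive.

place assimilation, regressive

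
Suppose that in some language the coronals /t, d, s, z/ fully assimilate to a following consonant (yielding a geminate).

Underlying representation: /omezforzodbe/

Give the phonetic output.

[omefforzobbe]

/z/ before /f/ → [f] (total assimilation)
/d/ before /b/ → [b] (total assimilation)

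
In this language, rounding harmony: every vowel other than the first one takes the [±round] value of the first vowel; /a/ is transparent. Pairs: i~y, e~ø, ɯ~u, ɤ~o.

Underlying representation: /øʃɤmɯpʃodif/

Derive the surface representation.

/ɤ/ harmonizes with /ø/ ([+round]) → [o]
/ɯ/ harmonizes with /ø/ ([+round]) → [u]
/i/ harmonizes with /ø/ ([+round]) → [y]

[øʃomupʃodyf]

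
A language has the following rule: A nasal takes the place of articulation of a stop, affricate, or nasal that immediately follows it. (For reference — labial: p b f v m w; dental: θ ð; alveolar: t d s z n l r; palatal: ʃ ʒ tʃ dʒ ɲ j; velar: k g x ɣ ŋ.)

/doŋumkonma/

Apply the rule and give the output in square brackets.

[doŋuŋkomma]

/m/ before /k/ (velar) → [ŋ]
/n/ before /m/ (labial) → [m]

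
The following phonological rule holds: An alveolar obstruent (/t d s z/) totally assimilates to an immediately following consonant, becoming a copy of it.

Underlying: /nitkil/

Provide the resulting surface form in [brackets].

[nikkil]

/t/ before /k/ → [k] (total assimilation)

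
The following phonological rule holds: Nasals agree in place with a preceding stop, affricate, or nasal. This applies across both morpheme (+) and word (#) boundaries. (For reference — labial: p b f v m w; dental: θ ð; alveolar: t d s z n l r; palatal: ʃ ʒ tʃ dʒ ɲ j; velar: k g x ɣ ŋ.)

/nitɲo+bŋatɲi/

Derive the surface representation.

[nitno+bmatni]

/ɲ/ after /t/ (alveolar) → [n]
/ŋ/ after /b/ (labial) → [m]
/ɲ/ after /t/ (alveolar) → [n]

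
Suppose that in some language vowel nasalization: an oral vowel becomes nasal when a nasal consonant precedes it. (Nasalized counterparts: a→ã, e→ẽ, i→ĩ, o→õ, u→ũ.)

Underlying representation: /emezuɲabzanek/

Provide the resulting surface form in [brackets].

/e/ after nasal /m/ → [ẽ]
/a/ after nasal /ɲ/ → [ã]
/e/ after nasal /n/ → [ẽ]

[emẽzuɲãbzanẽk]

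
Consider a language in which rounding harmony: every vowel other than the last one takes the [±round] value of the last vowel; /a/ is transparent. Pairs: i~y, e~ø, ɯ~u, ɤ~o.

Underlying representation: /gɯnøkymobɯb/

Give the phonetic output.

[gɯnekimɤbɯb]

/ø/ harmonizes with /ɯ/ ([-round]) → [e]
/y/ harmonizes with /ɯ/ ([-round]) → [i]
/o/ harmonizes with /ɯ/ ([-round]) → [ɤ]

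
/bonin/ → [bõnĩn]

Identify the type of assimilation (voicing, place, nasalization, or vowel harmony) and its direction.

/o/→[õ] /i/→[ĩ].
Each target copies a feature from the following segment, so the direction is regressive.

nasalization, regressive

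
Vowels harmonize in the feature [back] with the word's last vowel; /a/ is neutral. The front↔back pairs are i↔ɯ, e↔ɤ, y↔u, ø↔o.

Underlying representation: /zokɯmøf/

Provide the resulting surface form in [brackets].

[zøkimøf]

/o/ harmonizes with /ø/ ([-back]) → [ø]
/ɯ/ harmonizes with /ø/ ([-back]) → [i]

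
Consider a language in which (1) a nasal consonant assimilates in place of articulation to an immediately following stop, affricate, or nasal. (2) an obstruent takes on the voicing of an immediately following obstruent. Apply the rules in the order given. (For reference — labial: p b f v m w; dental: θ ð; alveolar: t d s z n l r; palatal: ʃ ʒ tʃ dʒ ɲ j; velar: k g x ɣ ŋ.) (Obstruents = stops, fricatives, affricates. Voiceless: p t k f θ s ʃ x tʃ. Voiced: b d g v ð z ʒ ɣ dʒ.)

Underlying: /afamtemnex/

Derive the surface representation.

[afantennex]

Rule 1: /m/ before /t/ (alveolar) → [n]
Rule 1: /m/ before /n/ (alveolar) → [n]
After rule 1: afantennex
Rule 2: no segment meets the rule's conditions; no change.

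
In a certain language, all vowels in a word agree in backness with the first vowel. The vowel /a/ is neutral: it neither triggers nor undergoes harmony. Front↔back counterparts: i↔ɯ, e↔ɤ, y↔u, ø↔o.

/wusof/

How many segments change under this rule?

No segment meets the rule's conditions.

0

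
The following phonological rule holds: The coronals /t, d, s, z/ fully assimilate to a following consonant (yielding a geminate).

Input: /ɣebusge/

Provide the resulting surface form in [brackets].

/s/ before /g/ → [g] (total assimilation)

[ɣebugge]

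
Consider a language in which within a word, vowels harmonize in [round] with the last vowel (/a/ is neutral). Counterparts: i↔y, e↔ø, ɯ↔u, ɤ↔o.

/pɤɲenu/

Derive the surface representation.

/ɤ/ harmonizes with /u/ ([+round]) → [o]
/e/ harmonizes with /u/ ([+round]) → [ø]

[poɲønu]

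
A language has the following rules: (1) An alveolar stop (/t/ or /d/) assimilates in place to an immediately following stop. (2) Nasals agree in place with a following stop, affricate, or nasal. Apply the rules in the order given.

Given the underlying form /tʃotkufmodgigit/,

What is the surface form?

Rule 1: /t/ before /k/ (velar) → [k]
Rule 1: /d/ before /g/ (velar) → [g]
After rule 1: tʃokkufmoggigit
Rule 2: no segment meets the rule's conditions; no change.

[tʃokkufmoggigit]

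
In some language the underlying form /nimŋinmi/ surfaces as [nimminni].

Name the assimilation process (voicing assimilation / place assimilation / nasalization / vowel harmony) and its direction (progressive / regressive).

/ŋ/→[m] /m/→[n].
Each target copies a feature from the preceding segment, so the direction is progressive.

place assimilation, progressive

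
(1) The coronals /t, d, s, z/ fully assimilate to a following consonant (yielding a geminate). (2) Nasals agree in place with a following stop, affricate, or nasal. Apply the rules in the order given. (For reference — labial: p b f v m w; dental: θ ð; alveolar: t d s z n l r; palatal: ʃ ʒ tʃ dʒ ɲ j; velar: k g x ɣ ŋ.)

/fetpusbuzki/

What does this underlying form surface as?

[feppubbukki]

Rule 1: /t/ before /p/ → [p] (total assimilation)
Rule 1: /s/ before /b/ → [b] (total assimilation)
Rule 1: /z/ before /k/ → [k] (total assimilation)
After rule 1: feppubbukki
Rule 2: no segment meets the rule's conditions; no change.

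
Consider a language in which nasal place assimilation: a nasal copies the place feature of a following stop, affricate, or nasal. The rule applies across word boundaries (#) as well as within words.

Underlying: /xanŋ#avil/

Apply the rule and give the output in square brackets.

[xaŋŋ#avil]

/n/ before /ŋ/ (velar) → [ŋ]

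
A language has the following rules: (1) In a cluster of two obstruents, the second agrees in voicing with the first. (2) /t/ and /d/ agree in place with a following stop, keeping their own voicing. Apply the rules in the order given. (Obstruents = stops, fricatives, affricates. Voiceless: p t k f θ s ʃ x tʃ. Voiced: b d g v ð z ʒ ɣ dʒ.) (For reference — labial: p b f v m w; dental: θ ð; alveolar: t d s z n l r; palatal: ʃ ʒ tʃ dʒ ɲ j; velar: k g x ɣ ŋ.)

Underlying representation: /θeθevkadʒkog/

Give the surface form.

Rule 1: /k/ after /v/ (voiced) → [g]
Rule 1: /k/ after /dʒ/ (voiced) → [g]
After rule 1: θeθevgadʒgog
Rule 2: no segment meets the rule's conditions; no change.

[θeθevgadʒgog]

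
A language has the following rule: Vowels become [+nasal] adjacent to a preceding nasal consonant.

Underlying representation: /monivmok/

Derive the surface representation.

/o/ after nasal /m/ → [õ]
/i/ after nasal /n/ → [ĩ]
/o/ after nasal /m/ → [õ]

[mõnĩvmõk]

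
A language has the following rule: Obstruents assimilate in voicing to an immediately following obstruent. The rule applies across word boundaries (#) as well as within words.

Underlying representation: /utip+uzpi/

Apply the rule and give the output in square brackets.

/z/ before /p/ (voiceless) → [s]

[utip+uspi]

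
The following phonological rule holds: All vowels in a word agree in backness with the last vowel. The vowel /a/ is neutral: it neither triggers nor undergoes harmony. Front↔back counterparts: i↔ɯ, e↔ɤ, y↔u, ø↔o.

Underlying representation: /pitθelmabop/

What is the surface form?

/i/ harmonizes with /o/ ([+back]) → [ɯ]
/e/ harmonizes with /o/ ([+back]) → [ɤ]

[pɯtθɤlmabop]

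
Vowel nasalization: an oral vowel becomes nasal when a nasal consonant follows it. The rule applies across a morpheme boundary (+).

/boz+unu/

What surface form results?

/u/ before nasal /n/ → [ũ]

[boz+ũnu]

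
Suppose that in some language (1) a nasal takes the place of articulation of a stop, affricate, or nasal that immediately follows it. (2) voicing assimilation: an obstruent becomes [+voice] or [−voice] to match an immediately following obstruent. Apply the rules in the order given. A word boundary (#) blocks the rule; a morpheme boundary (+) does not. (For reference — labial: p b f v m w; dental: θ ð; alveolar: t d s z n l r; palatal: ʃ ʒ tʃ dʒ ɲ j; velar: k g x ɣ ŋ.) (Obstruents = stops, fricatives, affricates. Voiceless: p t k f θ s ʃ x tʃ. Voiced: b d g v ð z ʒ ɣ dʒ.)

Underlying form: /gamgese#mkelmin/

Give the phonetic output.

Rule 1: /m/ before /g/ (velar) → [ŋ]
Rule 1: /m/ before /k/ (velar) → [ŋ]
After rule 1: gaŋgese#ŋkelmin
Rule 2: no segment meets the rule's conditions; no change.

[gaŋgese#ŋkelmin]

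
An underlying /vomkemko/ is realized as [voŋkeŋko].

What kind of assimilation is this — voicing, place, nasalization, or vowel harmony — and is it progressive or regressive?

/m/→[ŋ] /m/→[ŋ].
Each target copies a feature from the following segment, so the direction is regressive.

place assimilation, regressive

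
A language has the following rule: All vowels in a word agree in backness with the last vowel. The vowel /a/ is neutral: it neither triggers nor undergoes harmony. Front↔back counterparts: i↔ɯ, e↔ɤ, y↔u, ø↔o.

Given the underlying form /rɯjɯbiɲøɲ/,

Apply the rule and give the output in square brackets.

/ɯ/ harmonizes with /ø/ ([-back]) → [i]
/ɯ/ harmonizes with /ø/ ([-back]) → [i]

[rijibiɲøɲ]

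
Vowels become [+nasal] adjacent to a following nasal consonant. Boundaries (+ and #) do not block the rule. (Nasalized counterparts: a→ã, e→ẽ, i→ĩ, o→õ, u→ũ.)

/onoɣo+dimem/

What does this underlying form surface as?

/o/ before nasal /n/ → [õ]
/i/ before nasal /m/ → [ĩ]
/e/ before nasal /m/ → [ẽ]

[õnoɣo+dĩmẽm]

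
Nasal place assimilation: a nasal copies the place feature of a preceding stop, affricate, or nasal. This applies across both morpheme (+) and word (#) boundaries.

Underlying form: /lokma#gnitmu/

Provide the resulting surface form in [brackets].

/m/ after /k/ (velar) → [ŋ]
/n/ after /g/ (velar) → [ŋ]
/m/ after /t/ (alveolar) → [n]

[lokŋa#gŋitnu]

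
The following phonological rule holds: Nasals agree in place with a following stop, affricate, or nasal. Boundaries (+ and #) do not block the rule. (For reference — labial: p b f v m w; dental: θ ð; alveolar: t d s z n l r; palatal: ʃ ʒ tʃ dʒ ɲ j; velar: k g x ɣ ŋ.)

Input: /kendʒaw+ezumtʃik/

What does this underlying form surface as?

/n/ before /dʒ/ (palatal) → [ɲ]
/m/ before /tʃ/ (palatal) → [ɲ]

[keɲdʒaw+ezuɲtʃik]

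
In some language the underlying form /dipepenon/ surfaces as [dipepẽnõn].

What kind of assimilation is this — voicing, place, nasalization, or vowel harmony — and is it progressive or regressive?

/e/→[ẽ] /o/→[õ].
Each target copies a feature from the following segment, so the direction is regressive.

nasalization, regressive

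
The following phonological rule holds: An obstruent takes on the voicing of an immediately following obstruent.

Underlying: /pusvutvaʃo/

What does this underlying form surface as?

/s/ before /v/ (voiced) → [z]
/t/ before /v/ (voiced) → [d]

[puzvudvaʃo]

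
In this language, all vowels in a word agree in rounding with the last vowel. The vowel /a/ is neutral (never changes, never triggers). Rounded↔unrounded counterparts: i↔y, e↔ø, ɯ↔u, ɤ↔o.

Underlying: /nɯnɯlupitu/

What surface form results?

/ɯ/ harmonizes with /u/ ([+round]) → [u]
/ɯ/ harmonizes with /u/ ([+round]) → [u]
/i/ harmonizes with /u/ ([+round]) → [y]

[nunulupytu]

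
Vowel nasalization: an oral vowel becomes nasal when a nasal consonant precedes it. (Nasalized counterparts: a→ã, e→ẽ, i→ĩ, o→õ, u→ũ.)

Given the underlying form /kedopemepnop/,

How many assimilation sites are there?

/e/ after nasal /m/ → [ẽ]
/o/ after nasal /n/ → [õ]
2 segments change.

2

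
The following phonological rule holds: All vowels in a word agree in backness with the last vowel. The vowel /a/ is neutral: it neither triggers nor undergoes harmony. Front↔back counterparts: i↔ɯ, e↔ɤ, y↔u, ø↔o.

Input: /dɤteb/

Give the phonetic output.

/ɤ/ harmonizes with /e/ ([-back]) → [e]

[deteb]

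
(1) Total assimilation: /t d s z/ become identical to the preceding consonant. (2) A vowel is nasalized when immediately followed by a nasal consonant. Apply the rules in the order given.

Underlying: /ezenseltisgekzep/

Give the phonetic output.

Rule 1: /s/ after /n/ → [n] (total assimilation)
Rule 1: /t/ after /l/ → [l] (total assimilation)
Rule 1: /z/ after /k/ → [k] (total assimilation)
After rule 1: ezennellisgekkep
Rule 2: /e/ before nasal /n/ → [ẽ]

[ezẽnnellisgekkep]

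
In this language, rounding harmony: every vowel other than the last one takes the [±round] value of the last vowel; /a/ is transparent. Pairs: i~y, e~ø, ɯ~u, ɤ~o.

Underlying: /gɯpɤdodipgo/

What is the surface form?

[gupododypgo]

/ɯ/ harmonizes with /o/ ([+round]) → [u]
/ɤ/ harmonizes with /o/ ([+round]) → [o]
/i/ harmonizes with /o/ ([+round]) → [y]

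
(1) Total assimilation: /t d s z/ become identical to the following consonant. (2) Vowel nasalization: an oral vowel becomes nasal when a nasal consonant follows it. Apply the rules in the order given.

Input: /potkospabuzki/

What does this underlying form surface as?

Rule 1: /t/ before /k/ → [k] (total assimilation)
Rule 1: /s/ before /p/ → [p] (total assimilation)
Rule 1: /z/ before /k/ → [k] (total assimilation)
After rule 1: pokkoppabukki
Rule 2: no segment meets the rule's conditions; no change.

[pokkoppabukki]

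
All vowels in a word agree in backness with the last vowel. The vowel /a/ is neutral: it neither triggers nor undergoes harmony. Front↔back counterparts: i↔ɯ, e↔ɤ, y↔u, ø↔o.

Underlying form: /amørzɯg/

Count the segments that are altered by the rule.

1

/ø/ harmonizes with /ɯ/ ([+back]) → [o]
1 segment changes.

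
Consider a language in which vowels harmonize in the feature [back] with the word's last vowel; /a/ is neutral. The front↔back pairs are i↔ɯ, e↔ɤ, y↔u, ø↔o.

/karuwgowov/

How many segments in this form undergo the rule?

0

No segment meets the rule's conditions.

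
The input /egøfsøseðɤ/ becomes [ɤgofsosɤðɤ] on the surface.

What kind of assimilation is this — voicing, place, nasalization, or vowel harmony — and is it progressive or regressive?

vowel harmony, regressive

/e/→[ɤ] /ø/→[o] /ø/→[o] /e/→[ɤ].
Vowels agree with the last vowel, so the harmony is regressive.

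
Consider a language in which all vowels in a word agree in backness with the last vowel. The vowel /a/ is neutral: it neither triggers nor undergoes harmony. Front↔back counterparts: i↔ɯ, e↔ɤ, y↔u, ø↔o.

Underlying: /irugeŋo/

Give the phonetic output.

/i/ harmonizes with /o/ ([+back]) → [ɯ]
/e/ harmonizes with /o/ ([+back]) → [ɤ]

[ɯrugɤŋo]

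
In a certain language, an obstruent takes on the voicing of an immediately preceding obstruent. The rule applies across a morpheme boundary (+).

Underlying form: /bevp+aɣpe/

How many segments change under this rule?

/p/ after /v/ (voiced) → [b]
/p/ after /ɣ/ (voiced) → [b]
2 segments change.

2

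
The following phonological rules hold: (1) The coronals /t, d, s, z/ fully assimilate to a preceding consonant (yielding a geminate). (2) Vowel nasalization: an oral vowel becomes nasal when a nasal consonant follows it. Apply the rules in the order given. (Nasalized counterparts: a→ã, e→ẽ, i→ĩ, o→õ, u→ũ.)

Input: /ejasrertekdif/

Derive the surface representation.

Rule 1: /t/ after /r/ → [r] (total assimilation)
Rule 1: /d/ after /k/ → [k] (total assimilation)
After rule 1: ejasrerrekkif
Rule 2: no segment meets the rule's conditions; no change.

[ejasrerrekkif]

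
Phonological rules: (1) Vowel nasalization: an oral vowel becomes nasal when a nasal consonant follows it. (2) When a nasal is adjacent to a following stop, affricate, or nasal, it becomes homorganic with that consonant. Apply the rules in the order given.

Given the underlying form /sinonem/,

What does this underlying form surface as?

[sĩnõnẽm]

Rule 1: /i/ before nasal /n/ → [ĩ]
Rule 1: /o/ before nasal /n/ → [õ]
Rule 1: /e/ before nasal /m/ → [ẽ]
After rule 1: sĩnõnẽm
Rule 2: no segment meets the rule's conditions; no change.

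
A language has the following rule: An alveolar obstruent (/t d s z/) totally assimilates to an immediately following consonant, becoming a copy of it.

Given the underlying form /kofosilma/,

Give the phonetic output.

no segment meets the rule's conditions; no change.

[kofosilma]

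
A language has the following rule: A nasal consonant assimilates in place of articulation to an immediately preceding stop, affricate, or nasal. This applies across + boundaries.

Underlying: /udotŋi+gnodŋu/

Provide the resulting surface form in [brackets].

/ŋ/ after /t/ (alveolar) → [n]
/n/ after /g/ (velar) → [ŋ]
/ŋ/ after /d/ (alveolar) → [n]

[udotni+gŋodnu]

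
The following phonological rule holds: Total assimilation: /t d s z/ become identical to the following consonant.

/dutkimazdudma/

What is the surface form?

/t/ before /k/ → [k] (total assimilation)
/z/ before /d/ → [d] (total assimilation)
/d/ before /m/ → [m] (total assimilation)

[dukkimaddumma]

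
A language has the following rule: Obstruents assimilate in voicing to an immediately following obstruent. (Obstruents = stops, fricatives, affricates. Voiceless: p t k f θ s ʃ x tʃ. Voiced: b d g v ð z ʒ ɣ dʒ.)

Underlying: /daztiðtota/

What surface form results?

[dastiθtota]

/z/ before /t/ (voiceless) → [s]
/ð/ before /t/ (voiceless) → [θ]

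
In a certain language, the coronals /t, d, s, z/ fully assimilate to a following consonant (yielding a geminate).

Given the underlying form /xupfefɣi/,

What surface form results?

no segment meets the rule's conditions; no change.

[xupfefɣi]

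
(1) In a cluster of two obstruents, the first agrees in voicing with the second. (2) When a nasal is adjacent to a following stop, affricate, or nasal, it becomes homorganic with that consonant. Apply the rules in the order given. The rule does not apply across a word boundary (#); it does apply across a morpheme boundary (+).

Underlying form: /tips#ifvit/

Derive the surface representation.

Rule 1: /f/ before /v/ (voiced) → [v]
After rule 1: tips#ivvit
Rule 2: no segment meets the rule's conditions; no change.

[tips#ivvit]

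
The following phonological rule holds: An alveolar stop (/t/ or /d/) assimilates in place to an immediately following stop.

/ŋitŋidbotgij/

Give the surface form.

/d/ before /b/ (labial) → [b]
/t/ before /g/ (velar) → [k]

[ŋitŋibbokgij]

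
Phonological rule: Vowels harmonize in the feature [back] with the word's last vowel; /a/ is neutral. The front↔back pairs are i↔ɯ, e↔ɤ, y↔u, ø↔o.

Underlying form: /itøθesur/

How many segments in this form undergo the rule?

3

/i/ harmonizes with /u/ ([+back]) → [ɯ]
/ø/ harmonizes with /u/ ([+back]) → [o]
/e/ harmonizes with /u/ ([+back]) → [ɤ]
3 segments change.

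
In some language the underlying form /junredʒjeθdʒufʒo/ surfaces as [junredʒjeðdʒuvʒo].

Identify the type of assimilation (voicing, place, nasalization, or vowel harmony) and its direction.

/θ/→[ð] /f/→[v].
Each target copies a feature from the following segment, so the direction is regressive.

voicing assimilation, regressive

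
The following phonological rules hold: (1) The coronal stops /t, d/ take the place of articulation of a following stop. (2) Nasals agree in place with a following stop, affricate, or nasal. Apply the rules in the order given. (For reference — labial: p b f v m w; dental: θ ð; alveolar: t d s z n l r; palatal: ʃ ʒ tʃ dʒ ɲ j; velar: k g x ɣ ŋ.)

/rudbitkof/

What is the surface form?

[rubbikkof]

Rule 1: /d/ before /b/ (labial) → [b]
Rule 1: /t/ before /k/ (velar) → [k]
After rule 1: rubbikkof
Rule 2: no segment meets the rule's conditions; no change.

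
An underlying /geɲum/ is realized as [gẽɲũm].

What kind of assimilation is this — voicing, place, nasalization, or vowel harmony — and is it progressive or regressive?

nasalization, regressive

/e/→[ẽ] /u/→[ũ].
Each target copies a feature from the following segment, so the direction is regressive.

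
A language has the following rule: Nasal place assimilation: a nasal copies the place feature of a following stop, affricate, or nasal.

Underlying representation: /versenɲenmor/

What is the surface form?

[verseɲɲemmor]

/n/ before /ɲ/ (palatal) → [ɲ]
/n/ before /m/ (labial) → [m]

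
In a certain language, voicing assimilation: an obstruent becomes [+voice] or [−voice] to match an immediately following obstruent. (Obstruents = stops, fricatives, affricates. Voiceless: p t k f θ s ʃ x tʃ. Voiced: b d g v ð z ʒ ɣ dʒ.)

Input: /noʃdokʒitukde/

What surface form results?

[noʒdogʒitugde]

/ʃ/ before /d/ (voiced) → [ʒ]
/k/ before /ʒ/ (voiced) → [g]
/k/ before /d/ (voiced) → [g]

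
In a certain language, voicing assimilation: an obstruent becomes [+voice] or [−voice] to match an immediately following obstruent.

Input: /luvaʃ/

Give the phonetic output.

[luvaʃ]

no segment meets the rule's conditions; no change.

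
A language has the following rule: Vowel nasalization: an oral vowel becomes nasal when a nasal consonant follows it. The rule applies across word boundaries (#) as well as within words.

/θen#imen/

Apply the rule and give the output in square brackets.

[θẽn#ĩmẽn]

/e/ before nasal /n/ → [ẽ]
/i/ before nasal /m/ → [ĩ]
/e/ before nasal /n/ → [ẽ]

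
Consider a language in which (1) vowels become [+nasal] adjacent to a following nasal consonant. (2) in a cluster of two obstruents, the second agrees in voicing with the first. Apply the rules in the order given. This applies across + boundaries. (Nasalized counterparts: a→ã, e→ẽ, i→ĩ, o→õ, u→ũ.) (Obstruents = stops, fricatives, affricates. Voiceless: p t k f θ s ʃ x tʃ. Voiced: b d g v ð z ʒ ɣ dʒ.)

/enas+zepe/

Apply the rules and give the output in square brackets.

Rule 1: /e/ before nasal /n/ → [ẽ]
After rule 1: ẽnas+zepe
Rule 2: /z/ after /s/ (voiceless) → [s]

[ẽnas+sepe]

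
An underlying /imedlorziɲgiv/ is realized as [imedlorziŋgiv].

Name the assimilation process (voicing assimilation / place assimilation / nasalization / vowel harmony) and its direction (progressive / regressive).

/ɲ/→[ŋ].
Each target copies a feature from the following segment, so the direction is regressive.

place assimilation, regressive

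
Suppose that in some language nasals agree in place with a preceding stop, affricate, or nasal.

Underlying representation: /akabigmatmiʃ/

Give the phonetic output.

/m/ after /g/ (velar) → [ŋ]
/m/ after /t/ (alveolar) → [n]

[akabigŋatniʃ]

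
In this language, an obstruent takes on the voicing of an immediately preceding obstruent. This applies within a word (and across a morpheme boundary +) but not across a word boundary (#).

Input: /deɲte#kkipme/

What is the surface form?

no segment meets the rule's conditions; no change.

[deɲte#kkipme]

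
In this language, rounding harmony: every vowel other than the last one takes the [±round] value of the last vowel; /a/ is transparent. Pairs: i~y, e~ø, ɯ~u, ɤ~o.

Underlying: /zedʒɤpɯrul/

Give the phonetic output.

/e/ harmonizes with /u/ ([+round]) → [ø]
/ɤ/ harmonizes with /u/ ([+round]) → [o]
/ɯ/ harmonizes with /u/ ([+round]) → [u]

[zødʒopurul]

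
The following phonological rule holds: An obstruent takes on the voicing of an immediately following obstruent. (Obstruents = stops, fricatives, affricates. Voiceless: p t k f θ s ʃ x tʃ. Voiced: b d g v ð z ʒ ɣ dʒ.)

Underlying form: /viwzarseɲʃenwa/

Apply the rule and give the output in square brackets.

[viwzarseɲʃenwa]

no segment meets the rule's conditions; no change.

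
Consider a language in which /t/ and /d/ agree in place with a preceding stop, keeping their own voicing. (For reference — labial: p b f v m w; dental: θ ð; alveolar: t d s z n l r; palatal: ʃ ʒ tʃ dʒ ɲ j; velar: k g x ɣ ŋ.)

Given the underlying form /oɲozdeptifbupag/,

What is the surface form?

[oɲozdeppifbupag]

/t/ after /p/ (labial) → [p]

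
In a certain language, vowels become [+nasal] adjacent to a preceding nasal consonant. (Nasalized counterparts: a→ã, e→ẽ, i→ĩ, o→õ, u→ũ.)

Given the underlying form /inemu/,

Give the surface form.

[inẽmũ]

/e/ after nasal /n/ → [ẽ]
/u/ after nasal /m/ → [ũ]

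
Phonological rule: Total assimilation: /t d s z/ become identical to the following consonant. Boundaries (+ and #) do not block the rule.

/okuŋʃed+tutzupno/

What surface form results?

[okuŋʃet+tuzzupno]

/d/ before /t/ → [t] (total assimilation)
/t/ before /z/ → [z] (total assimilation)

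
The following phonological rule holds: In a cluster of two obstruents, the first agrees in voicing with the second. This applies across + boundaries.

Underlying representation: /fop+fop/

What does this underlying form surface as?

[fop+fop]

no segment meets the rule's conditions; no change.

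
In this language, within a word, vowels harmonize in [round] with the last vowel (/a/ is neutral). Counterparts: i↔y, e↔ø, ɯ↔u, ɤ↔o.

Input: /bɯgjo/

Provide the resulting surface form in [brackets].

[bugjo]

/ɯ/ harmonizes with /o/ ([+round]) → [u]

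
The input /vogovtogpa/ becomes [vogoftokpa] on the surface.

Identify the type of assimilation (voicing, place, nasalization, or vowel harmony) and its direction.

/v/→[f] /g/→[k].
Each target copies a feature from the following segment, so the direction is regressive.

voicing assimilation, regressive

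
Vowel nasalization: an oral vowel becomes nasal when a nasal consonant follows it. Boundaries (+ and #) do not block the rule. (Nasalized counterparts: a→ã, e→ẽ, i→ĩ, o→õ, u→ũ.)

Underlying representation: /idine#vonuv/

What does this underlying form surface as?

/i/ before nasal /n/ → [ĩ]
/o/ before nasal /n/ → [õ]

[idĩne#võnuv]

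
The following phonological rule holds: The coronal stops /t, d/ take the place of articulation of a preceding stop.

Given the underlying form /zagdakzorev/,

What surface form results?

[zaggakzorev]

/d/ after /g/ (velar) → [g]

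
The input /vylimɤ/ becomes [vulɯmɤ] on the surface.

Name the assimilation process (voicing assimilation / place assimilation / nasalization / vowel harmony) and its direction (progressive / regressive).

vowel harmony, regressive

/y/→[u] /i/→[ɯ].
Vowels agree with the last vowel, so the harmony is regressive.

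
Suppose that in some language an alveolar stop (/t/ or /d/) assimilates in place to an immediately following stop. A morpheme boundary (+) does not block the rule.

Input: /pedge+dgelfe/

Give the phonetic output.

[pegge+ggelfe]

/d/ before /g/ (velar) → [g]
/d/ before /g/ (velar) → [g]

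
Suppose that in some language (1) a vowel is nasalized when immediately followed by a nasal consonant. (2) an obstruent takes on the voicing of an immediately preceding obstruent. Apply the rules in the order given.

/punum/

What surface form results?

[pũnũm]

Rule 1: /u/ before nasal /n/ → [ũ]
Rule 1: /u/ before nasal /m/ → [ũ]
After rule 1: pũnũm
Rule 2: no segment meets the rule's conditions; no change.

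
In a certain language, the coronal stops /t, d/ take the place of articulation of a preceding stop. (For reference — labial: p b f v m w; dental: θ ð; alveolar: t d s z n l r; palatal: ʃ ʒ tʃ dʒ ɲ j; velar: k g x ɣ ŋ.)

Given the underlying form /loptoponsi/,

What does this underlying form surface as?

[loppoponsi]

/t/ after /p/ (labial) → [p]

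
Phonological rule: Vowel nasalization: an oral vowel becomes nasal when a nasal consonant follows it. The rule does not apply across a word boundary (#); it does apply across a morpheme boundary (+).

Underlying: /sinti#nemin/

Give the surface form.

[sĩnti#nẽmĩn]

/i/ before nasal /n/ → [ĩ]
/e/ before nasal /m/ → [ẽ]
/i/ before nasal /n/ → [ĩ]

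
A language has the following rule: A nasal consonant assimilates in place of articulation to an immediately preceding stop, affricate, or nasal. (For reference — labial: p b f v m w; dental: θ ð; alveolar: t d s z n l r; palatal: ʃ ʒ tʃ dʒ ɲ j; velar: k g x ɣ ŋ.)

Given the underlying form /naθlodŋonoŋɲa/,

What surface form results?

/ŋ/ after /d/ (alveolar) → [n]
/ɲ/ after /ŋ/ (velar) → [ŋ]

[naθlodnonoŋŋa]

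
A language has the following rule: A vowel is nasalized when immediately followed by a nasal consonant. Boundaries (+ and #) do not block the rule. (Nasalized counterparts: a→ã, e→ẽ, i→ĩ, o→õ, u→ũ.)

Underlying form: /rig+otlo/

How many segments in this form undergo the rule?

No segment meets the rule's conditions.

0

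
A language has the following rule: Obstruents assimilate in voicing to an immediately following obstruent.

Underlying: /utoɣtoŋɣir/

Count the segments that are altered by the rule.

/ɣ/ before /t/ (voiceless) → [x]
1 segment changes.

1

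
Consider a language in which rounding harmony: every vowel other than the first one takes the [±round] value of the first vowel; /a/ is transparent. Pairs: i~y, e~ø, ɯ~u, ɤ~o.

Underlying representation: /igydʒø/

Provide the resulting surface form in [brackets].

/y/ harmonizes with /i/ ([-round]) → [i]
/ø/ harmonizes with /i/ ([-round]) → [e]

[igidʒe]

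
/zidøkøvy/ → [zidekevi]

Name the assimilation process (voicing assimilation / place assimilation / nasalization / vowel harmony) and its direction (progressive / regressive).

vowel harmony, progressive

/ø/→[e] /ø/→[e] /y/→[i].
Vowels agree with the first vowel, so the harmony is progressive.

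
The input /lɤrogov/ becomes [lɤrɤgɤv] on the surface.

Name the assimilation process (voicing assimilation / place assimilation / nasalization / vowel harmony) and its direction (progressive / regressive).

/o/→[ɤ] /o/→[ɤ].
Vowels agree with the first vowel, so the harmony is progressive.

vowel harmony, progressive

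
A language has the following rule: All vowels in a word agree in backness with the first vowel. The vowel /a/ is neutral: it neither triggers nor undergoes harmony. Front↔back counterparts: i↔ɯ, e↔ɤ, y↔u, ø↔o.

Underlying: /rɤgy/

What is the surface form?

[rɤgu]

/y/ harmonizes with /ɤ/ ([+back]) → [u]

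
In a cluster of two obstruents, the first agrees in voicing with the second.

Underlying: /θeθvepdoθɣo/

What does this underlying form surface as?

/θ/ before /v/ (voiced) → [ð]
/p/ before /d/ (voiced) → [b]
/θ/ before /ɣ/ (voiced) → [ð]

[θeðvebdoðɣo]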